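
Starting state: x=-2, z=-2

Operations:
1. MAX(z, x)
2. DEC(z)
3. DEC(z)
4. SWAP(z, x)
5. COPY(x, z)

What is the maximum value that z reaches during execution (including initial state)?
-2

Values of z at each step:
Initial: z = -2 ← maximum
After step 1: z = -2
After step 2: z = -3
After step 3: z = -4
After step 4: z = -2
After step 5: z = -2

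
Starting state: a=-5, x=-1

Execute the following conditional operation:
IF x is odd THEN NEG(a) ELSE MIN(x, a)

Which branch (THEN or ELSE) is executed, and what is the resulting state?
Branch: THEN, Final state: a=5, x=-1

Evaluating condition: x is odd
Condition is True, so THEN branch executes
After NEG(a): a=5, x=-1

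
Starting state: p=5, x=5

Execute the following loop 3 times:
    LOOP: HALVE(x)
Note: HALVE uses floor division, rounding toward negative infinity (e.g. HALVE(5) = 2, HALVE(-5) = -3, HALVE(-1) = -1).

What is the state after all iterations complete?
p=5, x=0

Iteration trace:
Start: p=5, x=5
After iteration 1: p=5, x=2
After iteration 2: p=5, x=1
After iteration 3: p=5, x=0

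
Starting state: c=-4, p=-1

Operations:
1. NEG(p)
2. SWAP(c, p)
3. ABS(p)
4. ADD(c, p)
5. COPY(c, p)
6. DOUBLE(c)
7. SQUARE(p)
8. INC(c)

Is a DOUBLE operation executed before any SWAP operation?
No

First DOUBLE: step 6
First SWAP: step 2
Since 6 > 2, SWAP comes first.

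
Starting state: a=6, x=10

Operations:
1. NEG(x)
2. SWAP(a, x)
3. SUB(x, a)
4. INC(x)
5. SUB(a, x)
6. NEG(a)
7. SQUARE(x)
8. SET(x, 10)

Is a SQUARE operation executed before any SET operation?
Yes

First SQUARE: step 7
First SET: step 8
Since 7 < 8, SQUARE comes first.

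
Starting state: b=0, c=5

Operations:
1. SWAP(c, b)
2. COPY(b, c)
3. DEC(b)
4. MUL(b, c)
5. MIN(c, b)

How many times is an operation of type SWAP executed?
1

Counting SWAP operations:
Step 1: SWAP(c, b) ← SWAP
Total: 1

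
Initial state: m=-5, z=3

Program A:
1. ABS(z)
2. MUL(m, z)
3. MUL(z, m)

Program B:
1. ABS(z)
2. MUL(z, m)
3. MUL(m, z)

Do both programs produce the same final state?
No

Program A final state: m=-15, z=-45
Program B final state: m=75, z=-15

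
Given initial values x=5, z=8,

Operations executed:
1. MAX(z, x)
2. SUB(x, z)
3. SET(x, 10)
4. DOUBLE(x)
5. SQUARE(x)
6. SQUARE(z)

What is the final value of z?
z = 64

Tracing execution:
Step 1: MAX(z, x) → z = 8
Step 2: SUB(x, z) → z = 8
Step 3: SET(x, 10) → z = 8
Step 4: DOUBLE(x) → z = 8
Step 5: SQUARE(x) → z = 8
Step 6: SQUARE(z) → z = 64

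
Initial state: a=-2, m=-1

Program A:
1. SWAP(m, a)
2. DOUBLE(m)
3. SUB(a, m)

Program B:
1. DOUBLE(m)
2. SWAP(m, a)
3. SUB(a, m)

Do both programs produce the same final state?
No

Program A final state: a=3, m=-4
Program B final state: a=0, m=-2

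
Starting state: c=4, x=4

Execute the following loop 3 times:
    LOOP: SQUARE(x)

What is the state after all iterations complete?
c=4, x=65536

Iteration trace:
Start: c=4, x=4
After iteration 1: c=4, x=16
After iteration 2: c=4, x=256
After iteration 3: c=4, x=65536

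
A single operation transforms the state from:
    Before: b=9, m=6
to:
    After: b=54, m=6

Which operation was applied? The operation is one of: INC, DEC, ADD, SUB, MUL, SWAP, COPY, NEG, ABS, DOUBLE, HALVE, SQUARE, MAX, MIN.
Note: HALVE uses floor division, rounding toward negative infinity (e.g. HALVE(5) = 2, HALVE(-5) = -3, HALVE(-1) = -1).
MUL(b, m)

Analyzing the change:
Before: b=9, m=6
After: b=54, m=6
Variable b changed from 9 to 54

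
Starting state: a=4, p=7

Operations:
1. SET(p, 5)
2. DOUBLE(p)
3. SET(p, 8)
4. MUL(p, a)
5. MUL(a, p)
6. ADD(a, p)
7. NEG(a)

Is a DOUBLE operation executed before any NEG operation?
Yes

First DOUBLE: step 2
First NEG: step 7
Since 2 < 7, DOUBLE comes first.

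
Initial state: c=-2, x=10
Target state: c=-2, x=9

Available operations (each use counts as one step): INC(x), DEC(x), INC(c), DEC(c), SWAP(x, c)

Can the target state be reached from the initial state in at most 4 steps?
Yes

Path (1 step): DEC(x)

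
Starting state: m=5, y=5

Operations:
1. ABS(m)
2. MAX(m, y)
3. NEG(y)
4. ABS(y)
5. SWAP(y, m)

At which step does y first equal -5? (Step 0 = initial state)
Step 3

Tracing y:
Initial: y = 5
After step 1: y = 5
After step 2: y = 5
After step 3: y = -5 ← first occurrence
After step 4: y = 5
After step 5: y = 5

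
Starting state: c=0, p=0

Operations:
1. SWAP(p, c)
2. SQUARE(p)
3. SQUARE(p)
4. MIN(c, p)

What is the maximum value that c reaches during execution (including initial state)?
0

Values of c at each step:
Initial: c = 0 ← maximum
After step 1: c = 0
After step 2: c = 0
After step 3: c = 0
After step 4: c = 0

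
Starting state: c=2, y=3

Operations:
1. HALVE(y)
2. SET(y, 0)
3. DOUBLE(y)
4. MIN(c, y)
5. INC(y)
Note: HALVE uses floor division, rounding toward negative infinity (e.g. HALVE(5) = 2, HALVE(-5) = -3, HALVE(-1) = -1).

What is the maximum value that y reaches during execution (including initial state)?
3

Values of y at each step:
Initial: y = 3 ← maximum
After step 1: y = 1
After step 2: y = 0
After step 3: y = 0
After step 4: y = 0
After step 5: y = 1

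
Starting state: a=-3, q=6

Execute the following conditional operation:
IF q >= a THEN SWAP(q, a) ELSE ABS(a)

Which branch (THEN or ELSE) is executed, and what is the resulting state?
Branch: THEN, Final state: a=6, q=-3

Evaluating condition: q >= a
q = 6, a = -3
Condition is True, so THEN branch executes
After SWAP(q, a): a=6, q=-3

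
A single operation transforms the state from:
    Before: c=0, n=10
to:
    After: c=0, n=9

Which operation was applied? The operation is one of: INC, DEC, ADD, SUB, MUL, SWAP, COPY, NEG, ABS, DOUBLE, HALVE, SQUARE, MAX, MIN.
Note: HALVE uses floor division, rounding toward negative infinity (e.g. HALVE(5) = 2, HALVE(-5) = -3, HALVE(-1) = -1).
DEC(n)

Analyzing the change:
Before: c=0, n=10
After: c=0, n=9
Variable n changed from 10 to 9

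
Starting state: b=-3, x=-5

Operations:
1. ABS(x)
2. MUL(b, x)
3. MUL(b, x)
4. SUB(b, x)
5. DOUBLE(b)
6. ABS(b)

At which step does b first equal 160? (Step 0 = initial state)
Step 6

Tracing b:
Initial: b = -3
After step 1: b = -3
After step 2: b = -15
After step 3: b = -75
After step 4: b = -80
After step 5: b = -160
After step 6: b = 160 ← first occurrence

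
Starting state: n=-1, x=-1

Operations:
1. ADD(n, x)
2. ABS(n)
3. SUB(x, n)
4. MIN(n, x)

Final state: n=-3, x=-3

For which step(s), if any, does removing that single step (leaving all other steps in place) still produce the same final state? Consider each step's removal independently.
None - removing any single step changes the final result

Testing removal of each single step:
Without step 1: final = n=-2, x=-2 (different)
Without step 2: final = n=-2, x=1 (different)
Without step 3: final = n=-1, x=-1 (different)
Without step 4: final = n=2, x=-3 (different)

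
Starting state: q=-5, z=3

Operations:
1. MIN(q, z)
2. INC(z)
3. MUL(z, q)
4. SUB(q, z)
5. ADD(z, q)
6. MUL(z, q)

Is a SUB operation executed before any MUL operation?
No

First SUB: step 4
First MUL: step 3
Since 4 > 3, MUL comes first.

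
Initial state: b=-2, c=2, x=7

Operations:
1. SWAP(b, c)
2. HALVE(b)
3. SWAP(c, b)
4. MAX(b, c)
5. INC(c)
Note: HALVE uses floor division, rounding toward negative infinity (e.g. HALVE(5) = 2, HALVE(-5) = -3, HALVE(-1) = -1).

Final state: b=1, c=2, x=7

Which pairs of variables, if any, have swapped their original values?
None

Comparing initial and final values:
b: -2 → 1
x: 7 → 7
c: 2 → 2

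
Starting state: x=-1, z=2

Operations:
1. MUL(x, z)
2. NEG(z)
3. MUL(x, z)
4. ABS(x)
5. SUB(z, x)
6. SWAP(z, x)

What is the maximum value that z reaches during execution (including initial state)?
4

Values of z at each step:
Initial: z = 2
After step 1: z = 2
After step 2: z = -2
After step 3: z = -2
After step 4: z = -2
After step 5: z = -6
After step 6: z = 4 ← maximum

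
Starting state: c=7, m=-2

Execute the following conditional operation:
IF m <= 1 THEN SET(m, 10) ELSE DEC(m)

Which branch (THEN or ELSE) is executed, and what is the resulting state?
Branch: THEN, Final state: c=7, m=10

Evaluating condition: m <= 1
m = -2
Condition is True, so THEN branch executes
After SET(m, 10): c=7, m=10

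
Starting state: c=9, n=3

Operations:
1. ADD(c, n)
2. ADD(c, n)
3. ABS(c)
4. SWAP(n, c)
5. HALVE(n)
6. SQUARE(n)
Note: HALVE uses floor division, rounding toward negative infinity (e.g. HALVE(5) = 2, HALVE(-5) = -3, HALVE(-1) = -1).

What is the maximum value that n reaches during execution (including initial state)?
49

Values of n at each step:
Initial: n = 3
After step 1: n = 3
After step 2: n = 3
After step 3: n = 3
After step 4: n = 15
After step 5: n = 7
After step 6: n = 49 ← maximum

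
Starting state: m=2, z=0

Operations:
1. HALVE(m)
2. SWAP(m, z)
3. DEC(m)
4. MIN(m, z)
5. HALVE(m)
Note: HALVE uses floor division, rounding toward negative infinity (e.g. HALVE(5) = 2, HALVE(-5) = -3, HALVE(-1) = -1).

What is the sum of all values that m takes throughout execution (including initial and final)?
0

Values of m at each step:
Initial: m = 2
After step 1: m = 1
After step 2: m = 0
After step 3: m = -1
After step 4: m = -1
After step 5: m = -1
Sum = 2 + 1 + 0 + -1 + -1 + -1 = 0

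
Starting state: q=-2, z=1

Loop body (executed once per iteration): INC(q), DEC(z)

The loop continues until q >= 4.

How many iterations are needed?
6

Tracing iterations:
Initial: q=-2, z=1
After iteration 1: q=-1, z=0
After iteration 2: q=0, z=-1
After iteration 3: q=1, z=-2
After iteration 4: q=2, z=-3
After iteration 5: q=3, z=-4
After iteration 6: q=4, z=-5
q >= 4 now holds, so the loop exits after 6 iterations.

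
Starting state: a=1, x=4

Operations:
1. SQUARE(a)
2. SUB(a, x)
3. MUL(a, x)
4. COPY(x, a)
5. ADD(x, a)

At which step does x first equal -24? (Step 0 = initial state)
Step 5

Tracing x:
Initial: x = 4
After step 1: x = 4
After step 2: x = 4
After step 3: x = 4
After step 4: x = -12
After step 5: x = -24 ← first occurrence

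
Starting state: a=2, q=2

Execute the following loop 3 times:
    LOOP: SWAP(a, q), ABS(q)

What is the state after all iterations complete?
a=2, q=2

Iteration trace:
Start: a=2, q=2
After iteration 1: a=2, q=2
After iteration 2: a=2, q=2
After iteration 3: a=2, q=2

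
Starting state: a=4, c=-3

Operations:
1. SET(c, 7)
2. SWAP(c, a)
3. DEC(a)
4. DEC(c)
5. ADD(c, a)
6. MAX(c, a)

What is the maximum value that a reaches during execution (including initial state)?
7

Values of a at each step:
Initial: a = 4
After step 1: a = 4
After step 2: a = 7 ← maximum
After step 3: a = 6
After step 4: a = 6
After step 5: a = 6
After step 6: a = 6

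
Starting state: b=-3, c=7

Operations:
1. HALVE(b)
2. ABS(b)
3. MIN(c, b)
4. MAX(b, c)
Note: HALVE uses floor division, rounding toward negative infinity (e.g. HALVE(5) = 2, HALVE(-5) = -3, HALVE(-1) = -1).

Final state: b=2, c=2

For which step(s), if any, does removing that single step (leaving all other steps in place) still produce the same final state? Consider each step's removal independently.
Step(s) 4

Testing removal of each single step:
Without step 1: final = b=3, c=3 (different)
Without step 2: final = b=-2, c=-2 (different)
Without step 3: final = b=7, c=7 (different)
Without step 4: final = b=2, c=2 (same)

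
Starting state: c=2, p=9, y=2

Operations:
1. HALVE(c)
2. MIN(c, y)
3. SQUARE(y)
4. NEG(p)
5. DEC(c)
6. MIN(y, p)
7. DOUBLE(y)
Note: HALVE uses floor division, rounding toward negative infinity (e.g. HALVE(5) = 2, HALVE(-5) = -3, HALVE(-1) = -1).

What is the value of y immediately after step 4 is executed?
y = 4

Tracing y through execution:
Initial: y = 2
After step 1 (HALVE(c)): y = 2
After step 2 (MIN(c, y)): y = 2
After step 3 (SQUARE(y)): y = 4
After step 4 (NEG(p)): y = 4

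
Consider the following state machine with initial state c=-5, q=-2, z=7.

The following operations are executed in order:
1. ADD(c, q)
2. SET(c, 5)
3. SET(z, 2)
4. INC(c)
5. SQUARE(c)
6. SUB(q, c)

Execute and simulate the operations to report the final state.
{c: 36, q: -38, z: 2}

Step-by-step execution:
Initial: c=-5, q=-2, z=7
After step 1 (ADD(c, q)): c=-7, q=-2, z=7
After step 2 (SET(c, 5)): c=5, q=-2, z=7
After step 3 (SET(z, 2)): c=5, q=-2, z=2
After step 4 (INC(c)): c=6, q=-2, z=2
After step 5 (SQUARE(c)): c=36, q=-2, z=2
After step 6 (SUB(q, c)): c=36, q=-38, z=2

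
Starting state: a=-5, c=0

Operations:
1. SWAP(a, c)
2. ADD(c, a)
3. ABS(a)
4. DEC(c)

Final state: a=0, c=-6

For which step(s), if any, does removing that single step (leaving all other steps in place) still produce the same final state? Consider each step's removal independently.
Step(s) 2, 3

Testing removal of each single step:
Without step 1: final = a=5, c=-6 (different)
Without step 2: final = a=0, c=-6 (same)
Without step 3: final = a=0, c=-6 (same)
Without step 4: final = a=0, c=-5 (different)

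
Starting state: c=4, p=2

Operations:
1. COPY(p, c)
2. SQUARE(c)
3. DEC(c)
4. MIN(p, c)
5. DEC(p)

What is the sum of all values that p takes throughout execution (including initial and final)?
21

Values of p at each step:
Initial: p = 2
After step 1: p = 4
After step 2: p = 4
After step 3: p = 4
After step 4: p = 4
After step 5: p = 3
Sum = 2 + 4 + 4 + 4 + 4 + 3 = 21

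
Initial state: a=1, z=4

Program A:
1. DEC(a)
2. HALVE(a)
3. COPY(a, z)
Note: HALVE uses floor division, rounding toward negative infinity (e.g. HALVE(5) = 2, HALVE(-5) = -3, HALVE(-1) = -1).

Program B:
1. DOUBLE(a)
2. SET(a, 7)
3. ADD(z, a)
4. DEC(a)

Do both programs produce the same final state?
No

Program A final state: a=4, z=4
Program B final state: a=6, z=11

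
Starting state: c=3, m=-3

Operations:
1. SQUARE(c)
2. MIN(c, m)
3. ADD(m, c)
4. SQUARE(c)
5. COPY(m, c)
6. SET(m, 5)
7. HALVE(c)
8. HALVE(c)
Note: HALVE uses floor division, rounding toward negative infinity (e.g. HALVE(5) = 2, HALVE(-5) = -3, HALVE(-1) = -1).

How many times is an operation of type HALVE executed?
2

Counting HALVE operations:
Step 7: HALVE(c) ← HALVE
Step 8: HALVE(c) ← HALVE
Total: 2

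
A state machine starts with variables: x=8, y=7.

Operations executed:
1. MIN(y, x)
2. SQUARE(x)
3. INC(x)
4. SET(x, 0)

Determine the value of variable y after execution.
y = 7

Tracing execution:
Step 1: MIN(y, x) → y = 7
Step 2: SQUARE(x) → y = 7
Step 3: INC(x) → y = 7
Step 4: SET(x, 0) → y = 7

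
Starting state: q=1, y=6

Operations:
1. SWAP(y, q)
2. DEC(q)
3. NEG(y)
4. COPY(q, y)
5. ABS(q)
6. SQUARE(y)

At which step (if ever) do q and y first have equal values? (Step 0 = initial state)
Step 4

q and y first become equal after step 4.

Comparing values at each step:
Initial: q=1, y=6
After step 1: q=6, y=1
After step 2: q=5, y=1
After step 3: q=5, y=-1
After step 4: q=-1, y=-1 ← equal!
After step 5: q=1, y=-1
After step 6: q=1, y=1 ← equal!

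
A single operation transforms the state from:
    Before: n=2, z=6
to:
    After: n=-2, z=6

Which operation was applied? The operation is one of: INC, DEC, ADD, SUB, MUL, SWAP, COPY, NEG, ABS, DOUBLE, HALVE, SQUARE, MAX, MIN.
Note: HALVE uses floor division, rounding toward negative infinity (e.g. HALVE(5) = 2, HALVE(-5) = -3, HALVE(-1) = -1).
NEG(n)

Analyzing the change:
Before: n=2, z=6
After: n=-2, z=6
Variable n changed from 2 to -2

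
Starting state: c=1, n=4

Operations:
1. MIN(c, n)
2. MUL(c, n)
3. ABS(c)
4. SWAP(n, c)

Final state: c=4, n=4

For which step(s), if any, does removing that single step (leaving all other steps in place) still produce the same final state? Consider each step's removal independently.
Step(s) 1, 3, 4

Testing removal of each single step:
Without step 1: final = c=4, n=4 (same)
Without step 2: final = c=4, n=1 (different)
Without step 3: final = c=4, n=4 (same)
Without step 4: final = c=4, n=4 (same)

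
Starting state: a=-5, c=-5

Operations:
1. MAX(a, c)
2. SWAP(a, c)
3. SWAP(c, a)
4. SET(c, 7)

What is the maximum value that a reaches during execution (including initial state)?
-5

Values of a at each step:
Initial: a = -5 ← maximum
After step 1: a = -5
After step 2: a = -5
After step 3: a = -5
After step 4: a = -5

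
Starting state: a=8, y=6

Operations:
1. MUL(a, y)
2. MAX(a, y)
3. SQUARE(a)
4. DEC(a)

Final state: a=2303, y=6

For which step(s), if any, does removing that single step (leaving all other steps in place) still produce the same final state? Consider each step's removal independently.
Step(s) 2

Testing removal of each single step:
Without step 1: final = a=63, y=6 (different)
Without step 2: final = a=2303, y=6 (same)
Without step 3: final = a=47, y=6 (different)
Without step 4: final = a=2304, y=6 (different)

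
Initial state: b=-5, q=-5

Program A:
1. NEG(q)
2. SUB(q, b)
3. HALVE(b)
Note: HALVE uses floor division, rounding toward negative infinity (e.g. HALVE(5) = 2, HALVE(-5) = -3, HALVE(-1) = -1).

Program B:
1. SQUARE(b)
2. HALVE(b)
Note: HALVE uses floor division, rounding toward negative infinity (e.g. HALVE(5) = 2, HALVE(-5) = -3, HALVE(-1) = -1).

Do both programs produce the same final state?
No

Program A final state: b=-3, q=10
Program B final state: b=12, q=-5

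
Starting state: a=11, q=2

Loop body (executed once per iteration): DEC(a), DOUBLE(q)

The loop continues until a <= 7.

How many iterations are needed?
4

Tracing iterations:
Initial: a=11, q=2
After iteration 1: a=10, q=4
After iteration 2: a=9, q=8
After iteration 3: a=8, q=16
After iteration 4: a=7, q=32
a <= 7 now holds, so the loop exits after 4 iterations.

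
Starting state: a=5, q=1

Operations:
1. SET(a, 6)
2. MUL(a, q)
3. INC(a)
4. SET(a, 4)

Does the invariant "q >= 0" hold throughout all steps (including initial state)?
Yes

The invariant holds at every step.

State at each step:
Initial: a=5, q=1
After step 1: a=6, q=1
After step 2: a=6, q=1
After step 3: a=7, q=1
After step 4: a=4, q=1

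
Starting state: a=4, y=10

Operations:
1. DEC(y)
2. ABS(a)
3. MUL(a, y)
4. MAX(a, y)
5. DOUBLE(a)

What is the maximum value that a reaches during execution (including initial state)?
72

Values of a at each step:
Initial: a = 4
After step 1: a = 4
After step 2: a = 4
After step 3: a = 36
After step 4: a = 36
After step 5: a = 72 ← maximum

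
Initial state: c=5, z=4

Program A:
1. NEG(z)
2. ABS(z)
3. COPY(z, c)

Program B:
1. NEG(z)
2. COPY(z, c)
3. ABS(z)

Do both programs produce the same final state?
Yes

Program A final state: c=5, z=5
Program B final state: c=5, z=5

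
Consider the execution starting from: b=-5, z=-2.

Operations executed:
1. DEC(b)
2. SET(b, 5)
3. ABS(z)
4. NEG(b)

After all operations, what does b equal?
b = -5

Tracing execution:
Step 1: DEC(b) → b = -6
Step 2: SET(b, 5) → b = 5
Step 3: ABS(z) → b = 5
Step 4: NEG(b) → b = -5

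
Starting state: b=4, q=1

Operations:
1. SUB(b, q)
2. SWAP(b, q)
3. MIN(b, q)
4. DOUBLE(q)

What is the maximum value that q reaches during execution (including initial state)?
6

Values of q at each step:
Initial: q = 1
After step 1: q = 1
After step 2: q = 3
After step 3: q = 3
After step 4: q = 6 ← maximum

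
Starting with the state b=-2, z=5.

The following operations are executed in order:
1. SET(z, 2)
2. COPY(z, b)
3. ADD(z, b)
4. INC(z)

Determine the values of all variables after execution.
{b: -2, z: -3}

Step-by-step execution:
Initial: b=-2, z=5
After step 1 (SET(z, 2)): b=-2, z=2
After step 2 (COPY(z, b)): b=-2, z=-2
After step 3 (ADD(z, b)): b=-2, z=-4
After step 4 (INC(z)): b=-2, z=-3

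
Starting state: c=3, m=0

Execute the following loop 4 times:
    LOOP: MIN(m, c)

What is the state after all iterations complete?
c=3, m=0

Iteration trace:
Start: c=3, m=0
After iteration 1: c=3, m=0
After iteration 2: c=3, m=0
After iteration 3: c=3, m=0
After iteration 4: c=3, m=0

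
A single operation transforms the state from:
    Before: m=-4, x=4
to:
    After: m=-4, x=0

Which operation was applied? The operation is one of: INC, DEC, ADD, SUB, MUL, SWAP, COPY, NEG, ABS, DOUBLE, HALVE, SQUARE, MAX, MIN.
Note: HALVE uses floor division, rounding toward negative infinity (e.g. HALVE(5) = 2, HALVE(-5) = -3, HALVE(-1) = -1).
ADD(x, m)

Analyzing the change:
Before: m=-4, x=4
After: m=-4, x=0
Variable x changed from 4 to 0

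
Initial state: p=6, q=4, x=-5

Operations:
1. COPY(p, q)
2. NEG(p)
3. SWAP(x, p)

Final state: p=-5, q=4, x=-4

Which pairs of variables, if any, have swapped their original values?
None

Comparing initial and final values:
q: 4 → 4
p: 6 → -5
x: -5 → -4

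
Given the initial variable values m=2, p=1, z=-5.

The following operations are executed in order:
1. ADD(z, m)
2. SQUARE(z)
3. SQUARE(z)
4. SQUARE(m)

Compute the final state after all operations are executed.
{m: 4, p: 1, z: 81}

Step-by-step execution:
Initial: m=2, p=1, z=-5
After step 1 (ADD(z, m)): m=2, p=1, z=-3
After step 2 (SQUARE(z)): m=2, p=1, z=9
After step 3 (SQUARE(z)): m=2, p=1, z=81
After step 4 (SQUARE(m)): m=4, p=1, z=81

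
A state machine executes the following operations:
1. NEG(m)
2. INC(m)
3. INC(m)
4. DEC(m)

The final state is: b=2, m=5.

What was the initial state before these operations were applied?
b=2, m=-4

Working backwards:
Final state: b=2, m=5
Before step 4 (DEC(m)): b=2, m=6
Before step 3 (INC(m)): b=2, m=5
Before step 2 (INC(m)): b=2, m=4
Before step 1 (NEG(m)): b=2, m=-4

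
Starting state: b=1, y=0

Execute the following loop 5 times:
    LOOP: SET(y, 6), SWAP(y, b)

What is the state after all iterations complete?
b=6, y=6

Iteration trace:
Start: b=1, y=0
After iteration 1: b=6, y=1
After iteration 2: b=6, y=6
After iteration 3: b=6, y=6
After iteration 4: b=6, y=6
After iteration 5: b=6, y=6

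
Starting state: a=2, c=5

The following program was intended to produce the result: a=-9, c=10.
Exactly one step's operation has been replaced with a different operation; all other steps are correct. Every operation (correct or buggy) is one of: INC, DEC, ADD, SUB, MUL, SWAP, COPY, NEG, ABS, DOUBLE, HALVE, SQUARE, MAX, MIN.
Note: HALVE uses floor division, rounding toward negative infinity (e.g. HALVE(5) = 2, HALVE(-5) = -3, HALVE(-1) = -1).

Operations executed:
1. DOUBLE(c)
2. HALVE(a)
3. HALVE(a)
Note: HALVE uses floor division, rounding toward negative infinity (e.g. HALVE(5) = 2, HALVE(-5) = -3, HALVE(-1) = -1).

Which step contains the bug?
Step 3

Trace with buggy code:
Initial: a=2, c=5
After step 1: a=2, c=10
After step 2: a=1, c=10
After step 3: a=0, c=10
Actual final a=0, c=10 ≠ expected a=-9, c=10.
Step 3 is the only position where a single-operation replacement can produce the expected result.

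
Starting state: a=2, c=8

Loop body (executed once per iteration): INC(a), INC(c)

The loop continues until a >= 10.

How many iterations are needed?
8

Tracing iterations:
Initial: a=2, c=8
After iteration 1: a=3, c=9
After iteration 2: a=4, c=10
After iteration 3: a=5, c=11
After iteration 4: a=6, c=12
After iteration 5: a=7, c=13
After iteration 6: a=8, c=14
After iteration 7: a=9, c=15
After iteration 8: a=10, c=16
a >= 10 now holds, so the loop exits after 8 iterations.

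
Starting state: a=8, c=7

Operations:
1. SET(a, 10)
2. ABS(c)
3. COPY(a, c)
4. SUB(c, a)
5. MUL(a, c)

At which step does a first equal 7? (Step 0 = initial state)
Step 3

Tracing a:
Initial: a = 8
After step 1: a = 10
After step 2: a = 10
After step 3: a = 7 ← first occurrence
After step 4: a = 7
After step 5: a = 0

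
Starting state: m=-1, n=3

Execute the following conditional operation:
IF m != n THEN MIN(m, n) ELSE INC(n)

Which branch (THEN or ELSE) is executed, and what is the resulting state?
Branch: THEN, Final state: m=-1, n=3

Evaluating condition: m != n
m = -1, n = 3
Condition is True, so THEN branch executes
After MIN(m, n): m=-1, n=3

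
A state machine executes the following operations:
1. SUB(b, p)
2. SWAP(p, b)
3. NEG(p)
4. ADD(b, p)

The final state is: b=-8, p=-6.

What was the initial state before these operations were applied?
b=4, p=-2

Working backwards:
Final state: b=-8, p=-6
Before step 4 (ADD(b, p)): b=-2, p=-6
Before step 3 (NEG(p)): b=-2, p=6
Before step 2 (SWAP(p, b)): b=6, p=-2
Before step 1 (SUB(b, p)): b=4, p=-2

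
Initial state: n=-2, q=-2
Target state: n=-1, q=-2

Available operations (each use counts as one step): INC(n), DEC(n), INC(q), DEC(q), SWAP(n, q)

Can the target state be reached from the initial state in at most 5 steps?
Yes

Path (1 step): INC(n)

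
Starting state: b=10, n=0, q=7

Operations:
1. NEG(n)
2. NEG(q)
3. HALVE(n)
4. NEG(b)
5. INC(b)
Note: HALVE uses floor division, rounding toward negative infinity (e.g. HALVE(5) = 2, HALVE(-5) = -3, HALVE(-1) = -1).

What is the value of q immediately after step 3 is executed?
q = -7

Tracing q through execution:
Initial: q = 7
After step 1 (NEG(n)): q = 7
After step 2 (NEG(q)): q = -7
After step 3 (HALVE(n)): q = -7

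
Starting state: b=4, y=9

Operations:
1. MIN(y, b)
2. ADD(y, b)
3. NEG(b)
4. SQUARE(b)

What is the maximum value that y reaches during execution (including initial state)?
9

Values of y at each step:
Initial: y = 9 ← maximum
After step 1: y = 4
After step 2: y = 8
After step 3: y = 8
After step 4: y = 8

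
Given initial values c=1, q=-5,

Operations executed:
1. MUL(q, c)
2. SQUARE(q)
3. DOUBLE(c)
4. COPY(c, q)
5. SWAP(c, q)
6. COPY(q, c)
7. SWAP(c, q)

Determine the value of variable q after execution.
q = 25

Tracing execution:
Step 1: MUL(q, c) → q = -5
Step 2: SQUARE(q) → q = 25
Step 3: DOUBLE(c) → q = 25
Step 4: COPY(c, q) → q = 25
Step 5: SWAP(c, q) → q = 25
Step 6: COPY(q, c) → q = 25
Step 7: SWAP(c, q) → q = 25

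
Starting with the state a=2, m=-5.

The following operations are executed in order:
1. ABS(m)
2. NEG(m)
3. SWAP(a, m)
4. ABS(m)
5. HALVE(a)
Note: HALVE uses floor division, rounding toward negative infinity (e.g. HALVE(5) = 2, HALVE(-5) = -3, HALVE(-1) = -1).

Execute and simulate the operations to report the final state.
{a: -3, m: 2}

Step-by-step execution:
Initial: a=2, m=-5
After step 1 (ABS(m)): a=2, m=5
After step 2 (NEG(m)): a=2, m=-5
After step 3 (SWAP(a, m)): a=-5, m=2
After step 4 (ABS(m)): a=-5, m=2
After step 5 (HALVE(a)): a=-3, m=2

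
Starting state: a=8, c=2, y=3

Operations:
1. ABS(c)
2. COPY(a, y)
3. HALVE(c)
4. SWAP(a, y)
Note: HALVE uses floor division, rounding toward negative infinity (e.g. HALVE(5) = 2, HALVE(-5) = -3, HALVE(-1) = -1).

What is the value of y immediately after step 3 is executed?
y = 3

Tracing y through execution:
Initial: y = 3
After step 1 (ABS(c)): y = 3
After step 2 (COPY(a, y)): y = 3
After step 3 (HALVE(c)): y = 3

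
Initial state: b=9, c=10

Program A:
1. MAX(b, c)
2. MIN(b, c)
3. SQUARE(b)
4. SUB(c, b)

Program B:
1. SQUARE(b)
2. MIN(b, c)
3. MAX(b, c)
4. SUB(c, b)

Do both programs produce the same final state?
No

Program A final state: b=100, c=-90
Program B final state: b=10, c=0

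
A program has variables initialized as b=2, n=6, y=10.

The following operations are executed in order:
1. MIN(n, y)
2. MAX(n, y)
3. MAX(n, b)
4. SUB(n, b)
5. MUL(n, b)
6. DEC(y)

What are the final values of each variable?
{b: 2, n: 16, y: 9}

Step-by-step execution:
Initial: b=2, n=6, y=10
After step 1 (MIN(n, y)): b=2, n=6, y=10
After step 2 (MAX(n, y)): b=2, n=10, y=10
After step 3 (MAX(n, b)): b=2, n=10, y=10
After step 4 (SUB(n, b)): b=2, n=8, y=10
After step 5 (MUL(n, b)): b=2, n=16, y=10
After step 6 (DEC(y)): b=2, n=16, y=9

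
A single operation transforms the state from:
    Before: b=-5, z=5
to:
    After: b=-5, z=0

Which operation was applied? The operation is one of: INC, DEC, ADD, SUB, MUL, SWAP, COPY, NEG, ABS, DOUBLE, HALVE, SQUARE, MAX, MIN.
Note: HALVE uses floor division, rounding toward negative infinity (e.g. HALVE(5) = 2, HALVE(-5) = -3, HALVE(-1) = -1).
ADD(z, b)

Analyzing the change:
Before: b=-5, z=5
After: b=-5, z=0
Variable z changed from 5 to 0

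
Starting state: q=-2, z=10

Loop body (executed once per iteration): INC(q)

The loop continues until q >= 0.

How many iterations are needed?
2

Tracing iterations:
Initial: q=-2, z=10
After iteration 1: q=-1, z=10
After iteration 2: q=0, z=10
q >= 0 now holds, so the loop exits after 2 iterations.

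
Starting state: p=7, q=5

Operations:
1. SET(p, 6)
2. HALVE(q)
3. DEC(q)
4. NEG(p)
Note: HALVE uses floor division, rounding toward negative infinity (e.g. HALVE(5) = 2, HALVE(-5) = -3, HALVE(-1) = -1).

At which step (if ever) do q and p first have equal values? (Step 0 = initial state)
Never

q and p never become equal during execution.

Comparing values at each step:
Initial: q=5, p=7
After step 1: q=5, p=6
After step 2: q=2, p=6
After step 3: q=1, p=6
After step 4: q=1, p=-6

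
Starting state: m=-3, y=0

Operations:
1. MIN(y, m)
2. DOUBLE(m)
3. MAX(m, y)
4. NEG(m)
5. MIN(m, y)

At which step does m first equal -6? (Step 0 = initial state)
Step 2

Tracing m:
Initial: m = -3
After step 1: m = -3
After step 2: m = -6 ← first occurrence
After step 3: m = -3
After step 4: m = 3
After step 5: m = -3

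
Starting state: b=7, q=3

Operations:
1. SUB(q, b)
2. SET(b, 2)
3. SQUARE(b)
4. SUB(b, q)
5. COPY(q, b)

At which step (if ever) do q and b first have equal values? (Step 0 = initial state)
Step 5

q and b first become equal after step 5.

Comparing values at each step:
Initial: q=3, b=7
After step 1: q=-4, b=7
After step 2: q=-4, b=2
After step 3: q=-4, b=4
After step 4: q=-4, b=8
After step 5: q=8, b=8 ← equal!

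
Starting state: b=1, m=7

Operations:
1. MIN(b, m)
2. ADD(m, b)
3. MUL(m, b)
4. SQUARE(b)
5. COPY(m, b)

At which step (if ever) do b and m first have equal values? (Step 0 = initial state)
Step 5

b and m first become equal after step 5.

Comparing values at each step:
Initial: b=1, m=7
After step 1: b=1, m=7
After step 2: b=1, m=8
After step 3: b=1, m=8
After step 4: b=1, m=8
After step 5: b=1, m=1 ← equal!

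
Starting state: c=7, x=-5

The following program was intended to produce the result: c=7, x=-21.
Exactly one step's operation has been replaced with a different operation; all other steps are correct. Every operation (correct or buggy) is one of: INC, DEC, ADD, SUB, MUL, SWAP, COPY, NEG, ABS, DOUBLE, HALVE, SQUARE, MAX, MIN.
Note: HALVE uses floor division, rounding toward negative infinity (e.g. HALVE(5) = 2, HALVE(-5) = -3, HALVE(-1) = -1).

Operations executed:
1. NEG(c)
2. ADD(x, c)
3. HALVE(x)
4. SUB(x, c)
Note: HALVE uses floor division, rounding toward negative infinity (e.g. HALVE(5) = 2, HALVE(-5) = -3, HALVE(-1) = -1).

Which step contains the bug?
Step 1

Trace with buggy code:
Initial: c=7, x=-5
After step 1: c=-7, x=-5
After step 2: c=-7, x=-12
After step 3: c=-7, x=-6
After step 4: c=-7, x=1
Actual final c=-7, x=1 ≠ expected c=7, x=-21.
Step 1 is the only position where a single-operation replacement can produce the expected result.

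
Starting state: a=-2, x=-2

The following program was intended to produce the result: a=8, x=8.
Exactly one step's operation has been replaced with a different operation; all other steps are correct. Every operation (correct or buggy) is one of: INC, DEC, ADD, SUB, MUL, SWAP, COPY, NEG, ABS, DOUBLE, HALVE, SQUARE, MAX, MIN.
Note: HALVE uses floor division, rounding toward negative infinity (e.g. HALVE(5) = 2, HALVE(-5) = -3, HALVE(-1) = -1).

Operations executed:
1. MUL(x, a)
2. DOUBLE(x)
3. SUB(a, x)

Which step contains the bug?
Step 3

Trace with buggy code:
Initial: a=-2, x=-2
After step 1: a=-2, x=4
After step 2: a=-2, x=8
After step 3: a=-10, x=8
Actual final a=-10, x=8 ≠ expected a=8, x=8.
Step 3 is the only position where a single-operation replacement can produce the expected result.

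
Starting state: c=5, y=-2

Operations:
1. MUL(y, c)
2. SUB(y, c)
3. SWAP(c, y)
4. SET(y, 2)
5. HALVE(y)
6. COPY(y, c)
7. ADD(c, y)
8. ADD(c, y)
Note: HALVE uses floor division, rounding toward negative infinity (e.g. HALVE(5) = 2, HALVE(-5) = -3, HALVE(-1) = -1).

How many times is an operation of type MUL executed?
1

Counting MUL operations:
Step 1: MUL(y, c) ← MUL
Total: 1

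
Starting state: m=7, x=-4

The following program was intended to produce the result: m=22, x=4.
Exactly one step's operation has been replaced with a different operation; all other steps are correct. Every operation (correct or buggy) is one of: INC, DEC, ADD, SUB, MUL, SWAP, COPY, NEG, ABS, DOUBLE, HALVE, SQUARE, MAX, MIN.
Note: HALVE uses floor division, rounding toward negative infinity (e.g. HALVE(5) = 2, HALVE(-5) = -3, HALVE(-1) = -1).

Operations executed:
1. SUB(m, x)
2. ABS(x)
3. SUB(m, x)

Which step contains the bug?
Step 3

Trace with buggy code:
Initial: m=7, x=-4
After step 1: m=11, x=-4
After step 2: m=11, x=4
After step 3: m=7, x=4
Actual final m=7, x=4 ≠ expected m=22, x=4.
Step 3 is the only position where a single-operation replacement can produce the expected result.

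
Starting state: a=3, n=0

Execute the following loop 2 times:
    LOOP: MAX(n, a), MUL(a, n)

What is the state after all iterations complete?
a=81, n=9

Iteration trace:
Start: a=3, n=0
After iteration 1: a=9, n=3
After iteration 2: a=81, n=9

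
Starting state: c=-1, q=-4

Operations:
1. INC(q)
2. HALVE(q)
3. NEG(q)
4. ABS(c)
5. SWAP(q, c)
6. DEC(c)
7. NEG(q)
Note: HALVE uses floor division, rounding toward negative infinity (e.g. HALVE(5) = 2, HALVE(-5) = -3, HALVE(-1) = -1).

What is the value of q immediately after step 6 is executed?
q = 1

Tracing q through execution:
Initial: q = -4
After step 1 (INC(q)): q = -3
After step 2 (HALVE(q)): q = -2
After step 3 (NEG(q)): q = 2
After step 4 (ABS(c)): q = 2
After step 5 (SWAP(q, c)): q = 1
After step 6 (DEC(c)): q = 1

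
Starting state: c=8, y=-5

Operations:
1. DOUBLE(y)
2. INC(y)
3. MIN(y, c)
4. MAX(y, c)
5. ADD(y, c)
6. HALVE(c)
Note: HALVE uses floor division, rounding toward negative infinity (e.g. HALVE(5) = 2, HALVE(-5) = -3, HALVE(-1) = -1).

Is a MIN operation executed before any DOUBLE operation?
No

First MIN: step 3
First DOUBLE: step 1
Since 3 > 1, DOUBLE comes first.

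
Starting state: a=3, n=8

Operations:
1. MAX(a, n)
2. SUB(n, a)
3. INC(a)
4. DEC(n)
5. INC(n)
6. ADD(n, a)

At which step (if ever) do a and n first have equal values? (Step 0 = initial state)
Step 1

a and n first become equal after step 1.

Comparing values at each step:
Initial: a=3, n=8
After step 1: a=8, n=8 ← equal!
After step 2: a=8, n=0
After step 3: a=9, n=0
After step 4: a=9, n=-1
After step 5: a=9, n=0
After step 6: a=9, n=9 ← equal!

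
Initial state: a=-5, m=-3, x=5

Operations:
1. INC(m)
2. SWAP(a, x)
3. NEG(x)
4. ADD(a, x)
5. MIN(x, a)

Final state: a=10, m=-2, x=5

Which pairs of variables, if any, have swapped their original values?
None

Comparing initial and final values:
a: -5 → 10
x: 5 → 5
m: -3 → -2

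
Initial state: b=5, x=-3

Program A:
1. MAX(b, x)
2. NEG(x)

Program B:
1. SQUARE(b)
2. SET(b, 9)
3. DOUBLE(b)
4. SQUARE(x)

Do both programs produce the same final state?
No

Program A final state: b=5, x=3
Program B final state: b=18, x=9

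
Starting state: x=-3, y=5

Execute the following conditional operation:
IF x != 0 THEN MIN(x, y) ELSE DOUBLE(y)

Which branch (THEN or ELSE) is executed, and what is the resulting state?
Branch: THEN, Final state: x=-3, y=5

Evaluating condition: x != 0
x = -3
Condition is True, so THEN branch executes
After MIN(x, y): x=-3, y=5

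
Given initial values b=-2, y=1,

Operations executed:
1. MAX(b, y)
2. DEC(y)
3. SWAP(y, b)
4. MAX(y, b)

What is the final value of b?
b = 0

Tracing execution:
Step 1: MAX(b, y) → b = 1
Step 2: DEC(y) → b = 1
Step 3: SWAP(y, b) → b = 0
Step 4: MAX(y, b) → b = 0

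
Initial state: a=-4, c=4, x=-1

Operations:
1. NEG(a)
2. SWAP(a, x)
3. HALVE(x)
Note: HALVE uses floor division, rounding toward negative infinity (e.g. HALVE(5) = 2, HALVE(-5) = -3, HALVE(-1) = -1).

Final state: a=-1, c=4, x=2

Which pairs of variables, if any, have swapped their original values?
None

Comparing initial and final values:
c: 4 → 4
a: -4 → -1
x: -1 → 2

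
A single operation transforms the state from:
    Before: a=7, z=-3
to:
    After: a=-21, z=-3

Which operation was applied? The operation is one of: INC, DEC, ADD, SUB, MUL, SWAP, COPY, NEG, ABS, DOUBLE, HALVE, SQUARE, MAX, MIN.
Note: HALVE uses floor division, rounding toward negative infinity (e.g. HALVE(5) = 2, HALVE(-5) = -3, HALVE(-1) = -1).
MUL(a, z)

Analyzing the change:
Before: a=7, z=-3
After: a=-21, z=-3
Variable a changed from 7 to -21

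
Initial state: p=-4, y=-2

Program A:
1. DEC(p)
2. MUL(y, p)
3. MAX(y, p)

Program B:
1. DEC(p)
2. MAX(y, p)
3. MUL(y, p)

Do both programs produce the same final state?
Yes

Program A final state: p=-5, y=10
Program B final state: p=-5, y=10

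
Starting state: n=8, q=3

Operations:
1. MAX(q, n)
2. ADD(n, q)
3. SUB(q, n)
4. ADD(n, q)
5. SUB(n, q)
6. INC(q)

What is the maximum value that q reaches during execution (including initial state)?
8

Values of q at each step:
Initial: q = 3
After step 1: q = 8 ← maximum
After step 2: q = 8
After step 3: q = -8
After step 4: q = -8
After step 5: q = -8
After step 6: q = -7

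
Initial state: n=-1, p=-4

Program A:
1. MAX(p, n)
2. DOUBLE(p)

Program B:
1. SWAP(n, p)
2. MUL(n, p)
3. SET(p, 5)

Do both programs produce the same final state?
No

Program A final state: n=-1, p=-2
Program B final state: n=4, p=5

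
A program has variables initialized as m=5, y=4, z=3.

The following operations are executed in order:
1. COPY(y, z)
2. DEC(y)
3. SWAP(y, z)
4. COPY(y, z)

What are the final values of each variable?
{m: 5, y: 2, z: 2}

Step-by-step execution:
Initial: m=5, y=4, z=3
After step 1 (COPY(y, z)): m=5, y=3, z=3
After step 2 (DEC(y)): m=5, y=2, z=3
After step 3 (SWAP(y, z)): m=5, y=3, z=2
After step 4 (COPY(y, z)): m=5, y=2, z=2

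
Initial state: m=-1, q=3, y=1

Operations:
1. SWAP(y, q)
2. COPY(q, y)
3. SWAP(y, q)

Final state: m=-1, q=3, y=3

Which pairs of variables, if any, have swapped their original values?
None

Comparing initial and final values:
m: -1 → -1
q: 3 → 3
y: 1 → 3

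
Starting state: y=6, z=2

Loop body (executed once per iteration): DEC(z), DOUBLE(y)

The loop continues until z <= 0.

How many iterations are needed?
2

Tracing iterations:
Initial: y=6, z=2
After iteration 1: y=12, z=1
After iteration 2: y=24, z=0
z <= 0 now holds, so the loop exits after 2 iterations.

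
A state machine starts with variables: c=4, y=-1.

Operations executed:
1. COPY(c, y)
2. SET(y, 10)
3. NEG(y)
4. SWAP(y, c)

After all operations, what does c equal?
c = -10

Tracing execution:
Step 1: COPY(c, y) → c = -1
Step 2: SET(y, 10) → c = -1
Step 3: NEG(y) → c = -1
Step 4: SWAP(y, c) → c = -10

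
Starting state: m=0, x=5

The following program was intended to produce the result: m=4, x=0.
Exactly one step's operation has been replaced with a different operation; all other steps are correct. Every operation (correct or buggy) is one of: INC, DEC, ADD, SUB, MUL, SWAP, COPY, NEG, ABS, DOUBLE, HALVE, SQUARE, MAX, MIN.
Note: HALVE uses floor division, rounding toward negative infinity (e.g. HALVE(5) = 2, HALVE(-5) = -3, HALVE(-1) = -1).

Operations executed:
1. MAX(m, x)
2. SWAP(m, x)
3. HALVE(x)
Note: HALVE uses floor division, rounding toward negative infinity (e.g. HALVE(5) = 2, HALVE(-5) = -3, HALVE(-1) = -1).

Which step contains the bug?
Step 1

Trace with buggy code:
Initial: m=0, x=5
After step 1: m=5, x=5
After step 2: m=5, x=5
After step 3: m=5, x=2
Actual final m=5, x=2 ≠ expected m=4, x=0.
Step 1 is the only position where a single-operation replacement can produce the expected result.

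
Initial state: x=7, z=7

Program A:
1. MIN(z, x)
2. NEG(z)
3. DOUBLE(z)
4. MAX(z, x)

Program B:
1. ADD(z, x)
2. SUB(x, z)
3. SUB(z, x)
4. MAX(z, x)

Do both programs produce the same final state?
No

Program A final state: x=7, z=7
Program B final state: x=-7, z=21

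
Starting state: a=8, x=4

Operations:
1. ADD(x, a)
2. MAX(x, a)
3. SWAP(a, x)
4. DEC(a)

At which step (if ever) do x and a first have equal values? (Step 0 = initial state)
Never

x and a never become equal during execution.

Comparing values at each step:
Initial: x=4, a=8
After step 1: x=12, a=8
After step 2: x=12, a=8
After step 3: x=8, a=12
After step 4: x=8, a=11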